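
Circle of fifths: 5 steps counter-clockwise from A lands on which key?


Reasoning:
Each counter-clockwise step moves down a perfect 5th (= up a perfect 4th)
From A: A → D → G → C → F → Bb
= Bb


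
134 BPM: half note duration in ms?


Working:
One quarter-note beat = 60000 / BPM = 60000 / 134 ms
Half note = 2 × quarter note
Duration = 2 × 60000 / 134 = 120000 / 134
= 895.5 ms


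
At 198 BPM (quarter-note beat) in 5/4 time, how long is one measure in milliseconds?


Reasoning:
Quarter-note beat duration = 60000 / 198 ms
Beats per measure (5/4) = 5
One measure = 5 × 60000 / 198 = 300000 / 198 ms
= 1515.2 ms


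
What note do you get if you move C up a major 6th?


Working:
major 6th: 6 letter names, 9 semitones
Letter: C + 5 → A
Pitch: C + 9 semitones, spelled as an A → A
= A


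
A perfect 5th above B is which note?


A 5th spans 5 letter names, so from B we land on F
A perfect 5th = 7 semitones above B
Spell F at that pitch: F#
= F#


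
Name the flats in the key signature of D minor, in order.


Flat minor keys: A(0), D(1), G(2), C(3), F(4), Bb(5), Eb(6), Ab(7)
D minor has 1 flat
Order of flats: Bb Eb Ab Db Gb Cb Fb → first 1: Bb
= Bb


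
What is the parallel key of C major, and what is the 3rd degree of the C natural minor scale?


Parallel keys share the same tonic but differ in mode
C major → parallel is C minor
C natural minor scale: C D Eb F G Ab Bb
= C minor; 3rd degree = Eb


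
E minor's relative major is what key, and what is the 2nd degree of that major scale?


Step by step:
The relative major shares the key signature and is a minor 3rd above the minor tonic
A minor 3rd above E is G
→ relative major of E minor is G major
G major scale: G A B C D E F#
= G major; 2nd degree = A


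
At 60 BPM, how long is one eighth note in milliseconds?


Working:
One quarter-note beat = 60000 / BPM = 60000 / 60 ms
Eighth note = 1/2 × quarter note
Duration = 1/2 × 60000 / 60 = 30000 / 60
= 500.0 ms


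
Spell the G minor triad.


Minor triad = root + minor 3rd (3 semitones) + perfect 5th (7 semitones)
A triad on G stacks thirds, so the chord tones use letter names G-B-D
Root: G
Minor 3rd above G: Bb
Perfect 5th above G: D
Chord = G Bb D


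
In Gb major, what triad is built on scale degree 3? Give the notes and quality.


Working:
Gb major scale: Gb Ab Bb Cb Db Eb F
Diatonic triad on degree 3 stacks scale notes 3, 5, 7: Bb Db F
Bb→Db = 3 semitones; Bb→F = 7 semitones → minor triad
= Bb Db F (minor)


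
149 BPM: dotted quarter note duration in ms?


Working:
One quarter-note beat = 60000 / BPM = 60000 / 149 ms
Dotted quarter note = 3/2 × quarter note
Duration = 3/2 × 60000 / 149 = 90000 / 149
= 604.0 ms


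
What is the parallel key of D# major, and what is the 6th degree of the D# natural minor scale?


Reasoning:
Parallel keys share the same tonic but differ in mode
D# major → parallel is D# minor
D# natural minor scale: D# E# F# G# A# B C#
= D# minor; 6th degree = B


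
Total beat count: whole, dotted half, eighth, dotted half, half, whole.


Step by step:
Beat values:
  whole = 4 beats
  dotted half = 3 beats
  eighth = 0.5 beats
  dotted half = 3 beats
  half = 2 beats
  whole = 4 beats
Sum = 4 + 3 + 0.5 + 3 + 2 + 4
= 16.5 beats


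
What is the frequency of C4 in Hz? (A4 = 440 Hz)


Working:
f = 440 × 2^(n/12) where n = semitones from A4
C4: -9 semitones from A4
f = 440 × 2^(-9/12)
f = 261.63 Hz


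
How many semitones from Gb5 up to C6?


Solution.
Absolute semitone position = octave×12 + chromatic position
Gb5: 5×12 + 6 = 66
C6: 6×12 + 0 = 72
Difference = 72 - 66 = 6
= 6 semitones


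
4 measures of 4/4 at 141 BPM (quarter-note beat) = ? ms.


Step by step:
Quarter-note beat duration = 60000 / 141 ms
Beats per measure (4/4) = 4
One measure = 4 × 60000 / 141 = 240000 / 141 ms
4 measures = 4 × 240000 / 141 = 960000 / 141
= 6808.5 ms


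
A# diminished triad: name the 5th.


Let's work it out.
Diminished triad = root + minor 3rd (3 semitones) + diminished 5th (6 semitones)
A triad on A# stacks thirds, so the chord tones use letter names A-C-E
Root: A#
Minor 3rd above A#: C#
Diminished 5th above A#: E
The 5th = E


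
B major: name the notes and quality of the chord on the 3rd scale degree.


B major scale: B C# D# E F# G# A#
Diatonic triad on degree 3 stacks scale notes 3, 5, 7: D# F# A#
D#→F# = 3 semitones; D#→A# = 7 semitones → minor triad
= D# F# A# (minor)


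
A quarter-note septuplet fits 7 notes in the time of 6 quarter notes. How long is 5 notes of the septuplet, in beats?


Step by step:
Septuplet: 7 notes occupy the space of 6 quarter notes
Space = 6 × 1 = 6 beats
Each septuplet note = 6 / 7 = 6/7 beats
5 notes = 5 × 6/7 = 30/7
= 30/7 beats


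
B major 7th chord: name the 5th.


Major 7th chord = root + major 3rd + perfect 5th + major 7th
Seventh chords stack in thirds, so the letter names are B-D-F-A
Root: B
Major 3rd above B: D#
Perfect 5th above B: F#
Major 7th above B: A#
The 5th = F#


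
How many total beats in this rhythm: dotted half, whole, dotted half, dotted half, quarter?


Reasoning:
Beat values:
  dotted half = 3 beats
  whole = 4 beats
  dotted half = 3 beats
  dotted half = 3 beats
  quarter = 1 beat
Sum = 3 + 4 + 3 + 3 + 1
= 14 beats


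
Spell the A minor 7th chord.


Minor 7th chord = root + minor 3rd + perfect 5th + minor 7th
Seventh chords stack in thirds, so the letter names are A-C-E-G
Root: A
Minor 3rd above A: C
Perfect 5th above A: E
Minor 7th above A: G
Chord = A C E G


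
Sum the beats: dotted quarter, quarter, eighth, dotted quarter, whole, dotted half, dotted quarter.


Working:
Beat values:
  dotted quarter = 1.5 beats
  quarter = 1 beat
  eighth = 0.5 beats
  dotted quarter = 1.5 beats
  whole = 4 beats
  dotted half = 3 beats
  dotted quarter = 1.5 beats
Sum = 1.5 + 1 + 0.5 + 1.5 + 4 + 3 + 1.5
= 13 beats


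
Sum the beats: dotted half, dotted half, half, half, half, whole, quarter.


Working:
Beat values:
  dotted half = 3 beats
  dotted half = 3 beats
  half = 2 beats
  half = 2 beats
  half = 2 beats
  whole = 4 beats
  quarter = 1 beat
Sum = 3 + 3 + 2 + 2 + 2 + 4 + 1
= 17 beats


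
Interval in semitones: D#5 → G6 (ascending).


Absolute semitone position = octave×12 + chromatic position
D#5: 5×12 + 3 = 63
G6: 6×12 + 7 = 79
Difference = 79 - 63 = 16
= 16 semitones


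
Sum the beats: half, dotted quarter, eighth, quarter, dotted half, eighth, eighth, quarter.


Let's work it out.
Beat values:
  half = 2 beats
  dotted quarter = 1.5 beats
  eighth = 0.5 beats
  quarter = 1 beat
  dotted half = 3 beats
  eighth = 0.5 beats
  eighth = 0.5 beats
  quarter = 1 beat
Sum = 2 + 1.5 + 0.5 + 1 + 3 + 0.5 + 0.5 + 1
= 10 beats


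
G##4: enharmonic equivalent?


Reasoning:
Enharmonic notes sound the same pitch but are spelled with different letter names
G## and A name the same pitch class
= A4


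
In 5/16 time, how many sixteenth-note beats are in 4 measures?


Working:
Time signature 5/16: the bottom number 16 means the sixteenth note gets one count
The top number 5 means 5 sixteenth-note beats per measure
Total = 5 × 4 measures
= 20 sixteenth-note beats


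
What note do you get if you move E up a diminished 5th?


Let's work it out.
diminished 5th: 5 letter names, 6 semitones
Letter: E + 4 → B
Pitch: E + 6 semitones, spelled as a B → Bb
= Bb


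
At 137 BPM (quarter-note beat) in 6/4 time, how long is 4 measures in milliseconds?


Reasoning:
Quarter-note beat duration = 60000 / 137 ms
Beats per measure (6/4) = 6
One measure = 6 × 60000 / 137 = 360000 / 137 ms
4 measures = 4 × 360000 / 137 = 1440000 / 137
= 10510.9 ms


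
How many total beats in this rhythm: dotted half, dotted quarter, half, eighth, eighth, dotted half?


Solution.
Beat values:
  dotted half = 3 beats
  dotted quarter = 1.5 beats
  half = 2 beats
  eighth = 0.5 beats
  eighth = 0.5 beats
  dotted half = 3 beats
Sum = 3 + 1.5 + 2 + 0.5 + 0.5 + 3
= 10.5 beats


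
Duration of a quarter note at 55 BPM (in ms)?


Step by step:
One quarter-note beat = 60000 / BPM = 60000 / 55 ms
Duration = 60000 / 55
= 1090.9 ms


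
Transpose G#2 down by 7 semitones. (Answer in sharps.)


G#2: chromatic position 8 in octave 2 → absolute = 2×12 + 8 = 32
Transpose down 7: 32 - 7 = 25
25 = 2×12 + 1 → C# in octave 2
Result = C#2


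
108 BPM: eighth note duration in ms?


Solution.
One quarter-note beat = 60000 / BPM = 60000 / 108 ms
Eighth note = 1/2 × quarter note
Duration = 1/2 × 60000 / 108 = 30000 / 108
= 277.8 ms


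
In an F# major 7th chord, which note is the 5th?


Solution.
Major 7th chord = root + major 3rd + perfect 5th + major 7th
Seventh chords stack in thirds, so the letter names are F-A-C-E
Root: F#
Major 3rd above F#: A#
Perfect 5th above F#: C#
Major 7th above F#: E#
The 5th = C#


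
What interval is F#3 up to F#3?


Letter names: F → F spans 1 letter name → a unison
Semitones: F#3 → F#3 = 0 half-steps
A unison of 0 semitones is a perfect unison
= perfect unison


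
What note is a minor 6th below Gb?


Let's work it out.
A 6th spans 6 letter names, so from G we land on B
A minor 6th = 8 semitones below Gb
Spell B at that pitch: Bb
= Bb


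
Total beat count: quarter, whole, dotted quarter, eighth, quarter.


Beat values:
  quarter = 1 beat
  whole = 4 beats
  dotted quarter = 1.5 beats
  eighth = 0.5 beats
  quarter = 1 beat
Sum = 1 + 4 + 1.5 + 0.5 + 1
= 8 beats


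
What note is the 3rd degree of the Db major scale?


Major scale pattern: W-W-H-W-W-W-H (2-2-1-2-2-2-1 semitones)
Starting from Db:
  Db + 2 semitones → Eb
  Eb + 2 semitones → F
  F + 1 semitone → Gb
  Gb + 2 semitones → Ab
  Ab + 2 semitones → Bb
  Bb + 2 semitones → C
  C + 1 semitone → Db
Scale: Db Eb F Gb Ab Bb C
Degree 3 = F


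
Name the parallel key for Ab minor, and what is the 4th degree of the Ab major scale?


Step by step:
Parallel keys share the same tonic but differ in mode
Ab minor → parallel is Ab major
Ab major scale: Ab Bb C Db Eb F G
= Ab major; 4th degree = Db


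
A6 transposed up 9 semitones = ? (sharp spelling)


A6: chromatic position 9 in octave 6 → absolute = 6×12 + 9 = 81
Transpose up 9: 81 + 9 = 90
90 = 7×12 + 6 → F# in octave 7
Result = F#7


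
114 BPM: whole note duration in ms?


Let's work it out.
One quarter-note beat = 60000 / BPM = 60000 / 114 ms
Whole note = 4 × quarter note
Duration = 4 × 60000 / 114 = 240000 / 114
= 2105.3 ms


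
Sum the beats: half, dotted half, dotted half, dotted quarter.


Beat values:
  half = 2 beats
  dotted half = 3 beats
  dotted half = 3 beats
  dotted quarter = 1.5 beats
Sum = 2 + 3 + 3 + 1.5
= 9.5 beats


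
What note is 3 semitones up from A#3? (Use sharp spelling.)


Solution.
A#3: chromatic position 10 in octave 3 → absolute = 3×12 + 10 = 46
Transpose up 3: 46 + 3 = 49
49 = 4×12 + 1 → C# in octave 4
Result = C#4


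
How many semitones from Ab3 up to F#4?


Reasoning:
Absolute semitone position = octave×12 + chromatic position
Ab3: 3×12 + 8 = 44
F#4: 4×12 + 6 = 54
Difference = 54 - 44 = 10
= 10 semitones


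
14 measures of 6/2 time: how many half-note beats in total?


Step by step:
Time signature 6/2: the bottom number 2 means the half note gets one count
The top number 6 means 6 half-note beats per measure
Total = 6 × 14 measures
= 84 half-note beats


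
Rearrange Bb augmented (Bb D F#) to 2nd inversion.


Working:
Root position: Bb D F#
2nd inversion: move root and 3rd up an octave
Bass note: F#
Notes (bottom to top) = F# Bb D


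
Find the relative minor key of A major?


Step by step:
The relative minor shares the major's key signature and starts on its 6th degree
6th degree = a major 6th above the tonic; a major 6th above A is F#
→ relative minor of A major is F# minor
= F# minor


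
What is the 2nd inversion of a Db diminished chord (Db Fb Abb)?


Let's work it out.
Root position: Db Fb Abb
2nd inversion: move root and 3rd up an octave
Bass note: Abb
Notes (bottom to top) = Abb Db Fb


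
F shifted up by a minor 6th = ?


Reasoning:
minor 6th: 6 letter names, 8 semitones
Letter: F + 5 → D
Pitch: F + 8 semitones, spelled as a D → Db
= Db


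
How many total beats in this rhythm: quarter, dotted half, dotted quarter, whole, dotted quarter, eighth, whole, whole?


Solution.
Beat values:
  quarter = 1 beat
  dotted half = 3 beats
  dotted quarter = 1.5 beats
  whole = 4 beats
  dotted quarter = 1.5 beats
  eighth = 0.5 beats
  whole = 4 beats
  whole = 4 beats
Sum = 1 + 3 + 1.5 + 4 + 1.5 + 0.5 + 4 + 4
= 19.5 beats


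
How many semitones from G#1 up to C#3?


Absolute semitone position = octave×12 + chromatic position
G#1: 1×12 + 8 = 20
C#3: 3×12 + 1 = 37
Difference = 37 - 20 = 17
= 17 semitones


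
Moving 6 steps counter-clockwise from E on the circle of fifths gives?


Let's work it out.
Each counter-clockwise step moves down a perfect 5th (= up a perfect 4th)
From E: E → A → D → G → C → F → Bb
= Bb


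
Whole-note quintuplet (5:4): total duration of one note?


Reasoning:
Quintuplet: 5 notes occupy the space of 4 whole notes
Space = 4 × 4 = 16 beats
Each quintuplet note = 16 / 5 = 16/5 beats
= 16/5 beats


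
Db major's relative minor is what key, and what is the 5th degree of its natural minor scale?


Step by step:
The relative minor shares the major's key signature and starts on its 6th degree
6th degree = a major 6th above the tonic; a major 6th above Db is Bb
→ relative minor of Db major is Bb minor
Bb natural minor scale: Bb C Db Eb F Gb Ab
= Bb minor; 5th degree = F


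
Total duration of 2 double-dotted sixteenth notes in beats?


Reasoning:
Base sixteenth note = 1/4 beats
Dot 1 adds half the previous value: +1/8
Dot 2 adds half the previous value: +1/16
One double-dotted sixteenth = 1/4 + 1/8 + 1/16 = 7/16
2 of them = 2 × 7/16 = 7/8
= 7/8 beats


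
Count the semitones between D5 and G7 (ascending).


Solution.
Absolute semitone position = octave×12 + chromatic position
D5: 5×12 + 2 = 62
G7: 7×12 + 7 = 91
Difference = 91 - 62 = 29
= 29 semitones


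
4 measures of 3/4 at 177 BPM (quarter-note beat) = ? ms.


Let's work it out.
Quarter-note beat duration = 60000 / 177 ms
Beats per measure (3/4) = 3
One measure = 3 × 60000 / 177 = 180000 / 177 ms
4 measures = 4 × 180000 / 177 = 720000 / 177
= 4067.8 ms


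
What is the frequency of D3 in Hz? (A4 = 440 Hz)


Reasoning:
f = 440 × 2^(n/12) where n = semitones from A4
D3: -19 semitones from A4
f = 440 × 2^(-19/12)
f = 146.83 Hz


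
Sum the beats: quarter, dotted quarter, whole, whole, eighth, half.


Reasoning:
Beat values:
  quarter = 1 beat
  dotted quarter = 1.5 beats
  whole = 4 beats
  whole = 4 beats
  eighth = 0.5 beats
  half = 2 beats
Sum = 1 + 1.5 + 4 + 4 + 0.5 + 2
= 13 beats


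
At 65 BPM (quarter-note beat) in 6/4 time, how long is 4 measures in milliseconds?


Step by step:
Quarter-note beat duration = 60000 / 65 ms
Beats per measure (6/4) = 6
One measure = 6 × 60000 / 65 = 360000 / 65 ms
4 measures = 4 × 360000 / 65 = 1440000 / 65
= 22153.8 ms


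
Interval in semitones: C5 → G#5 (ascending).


Reasoning:
Absolute semitone position = octave×12 + chromatic position
C5: 5×12 + 0 = 60
G#5: 5×12 + 8 = 68
Difference = 68 - 60 = 8
= 8 semitones


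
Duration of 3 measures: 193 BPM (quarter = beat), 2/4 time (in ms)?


Working:
Quarter-note beat duration = 60000 / 193 ms
Beats per measure (2/4) = 2
One measure = 2 × 60000 / 193 = 120000 / 193 ms
3 measures = 3 × 120000 / 193 = 360000 / 193
= 1865.3 ms


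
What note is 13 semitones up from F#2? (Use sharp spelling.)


F#2: chromatic position 6 in octave 2 → absolute = 2×12 + 6 = 30
Transpose up 13: 30 + 13 = 43
43 = 3×12 + 7 → G in octave 3
Result = G3


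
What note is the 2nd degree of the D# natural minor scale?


Solution.
Natural minor scale pattern: W-H-W-W-H-W-W (2-1-2-2-1-2-2 semitones)
Starting from D#:
  D# + 2 semitones → E#
  E# + 1 semitone → F#
  F# + 2 semitones → G#
  G# + 2 semitones → A#
  A# + 1 semitone → B
  B + 2 semitones → C#
  C# + 2 semitones → D#
Scale: D# E# F# G# A# B C#
Degree 2 = E#


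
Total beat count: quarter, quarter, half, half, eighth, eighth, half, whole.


Working:
Beat values:
  quarter = 1 beat
  quarter = 1 beat
  half = 2 beats
  half = 2 beats
  eighth = 0.5 beats
  eighth = 0.5 beats
  half = 2 beats
  whole = 4 beats
Sum = 1 + 1 + 2 + 2 + 0.5 + 0.5 + 2 + 4
= 13 beats


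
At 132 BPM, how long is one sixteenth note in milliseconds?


Step by step:
One quarter-note beat = 60000 / BPM = 60000 / 132 ms
Sixteenth note = 1/4 × quarter note
Duration = 1/4 × 60000 / 132 = 15000 / 132
= 113.6 ms


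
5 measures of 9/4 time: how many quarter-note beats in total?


Working:
Time signature 9/4: the bottom number 4 means the quarter note gets one count
The top number 9 means 9 quarter-note beats per measure
Total = 9 × 5 measures
= 45 quarter-note beats


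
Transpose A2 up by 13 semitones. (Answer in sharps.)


Step by step:
A2: chromatic position 9 in octave 2 → absolute = 2×12 + 9 = 33
Transpose up 13: 33 + 13 = 46
46 = 3×12 + 10 → A# in octave 3
Result = A#3


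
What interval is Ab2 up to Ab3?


Step by step:
Letter names: A → A spans 8 letter names → an octave
Semitones: Ab2 → Ab3 = 12 half-steps
An octave of 12 semitones is a perfect octave
= perfect octave


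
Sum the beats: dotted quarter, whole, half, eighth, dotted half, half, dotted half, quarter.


Let's work it out.
Beat values:
  dotted quarter = 1.5 beats
  whole = 4 beats
  half = 2 beats
  eighth = 0.5 beats
  dotted half = 3 beats
  half = 2 beats
  dotted half = 3 beats
  quarter = 1 beat
Sum = 1.5 + 4 + 2 + 0.5 + 3 + 2 + 3 + 1
= 17 beats


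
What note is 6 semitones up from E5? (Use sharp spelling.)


E5: chromatic position 4 in octave 5 → absolute = 5×12 + 4 = 64
Transpose up 6: 64 + 6 = 70
70 = 5×12 + 10 → A# in octave 5
Result = A#5


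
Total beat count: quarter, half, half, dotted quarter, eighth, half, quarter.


Working:
Beat values:
  quarter = 1 beat
  half = 2 beats
  half = 2 beats
  dotted quarter = 1.5 beats
  eighth = 0.5 beats
  half = 2 beats
  quarter = 1 beat
Sum = 1 + 2 + 2 + 1.5 + 0.5 + 2 + 1
= 10 beats


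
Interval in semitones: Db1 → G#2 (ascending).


Absolute semitone position = octave×12 + chromatic position
Db1: 1×12 + 1 = 13
G#2: 2×12 + 8 = 32
Difference = 32 - 13 = 19
= 19 semitones


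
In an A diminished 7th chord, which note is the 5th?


Step by step:
Diminished 7th chord = root + minor 3rd + diminished 5th + diminished 7th
Seventh chords stack in thirds, so the letter names are A-C-E-G
Root: A
Minor 3rd above A: C
Diminished 5th above A: Eb
Diminished 7th above A: Gb
The 5th = Eb


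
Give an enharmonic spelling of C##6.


Enharmonic notes sound the same pitch but are spelled with different letter names
C## and D name the same pitch class
= D6


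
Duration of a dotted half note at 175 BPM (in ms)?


Solution.
One quarter-note beat = 60000 / BPM = 60000 / 175 ms
Dotted half note = 3 × quarter note
Duration = 3 × 60000 / 175 = 180000 / 175
= 1028.6 ms


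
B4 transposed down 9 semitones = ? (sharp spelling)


Working:
B4: chromatic position 11 in octave 4 → absolute = 4×12 + 11 = 59
Transpose down 9: 59 - 9 = 50
50 = 4×12 + 2 → D in octave 4
Result = D4


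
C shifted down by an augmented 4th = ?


Step by step:
augmented 4th: 4 letter names, 6 semitones
Letter: C - 3 → G
Pitch: C - 6 semitones, spelled as a G → Gb
= Gb


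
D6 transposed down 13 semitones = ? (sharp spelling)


Let's work it out.
D6: chromatic position 2 in octave 6 → absolute = 6×12 + 2 = 74
Transpose down 13: 74 - 13 = 61
61 = 5×12 + 1 → C# in octave 5
Result = C#5


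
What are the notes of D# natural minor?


Working:
Natural minor scale pattern: W-H-W-W-H-W-W (2-1-2-2-1-2-2 semitones)
Starting from D#:
  D# + 2 semitones → E#
  E# + 1 semitone → F#
  F# + 2 semitones → G#
  G# + 2 semitones → A#
  A# + 1 semitone → B
  B + 2 semitones → C#
  C# + 2 semitones → D#
Scale = D# E# F# G# A# B C#


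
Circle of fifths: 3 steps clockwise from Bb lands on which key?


Working:
Each clockwise step on the circle of fifths moves up a perfect 5th
From Bb: Bb → F → C → G
= G


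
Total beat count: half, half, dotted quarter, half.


Reasoning:
Beat values:
  half = 2 beats
  half = 2 beats
  dotted quarter = 1.5 beats
  half = 2 beats
Sum = 2 + 2 + 1.5 + 2
= 7.5 beats


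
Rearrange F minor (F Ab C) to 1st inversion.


Reasoning:
Root position: F Ab C
1st inversion: move root up an octave
Bass note: Ab
Notes (bottom to top) = Ab C F


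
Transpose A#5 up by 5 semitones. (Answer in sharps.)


A#5: chromatic position 10 in octave 5 → absolute = 5×12 + 10 = 70
Transpose up 5: 70 + 5 = 75
75 = 6×12 + 3 → D# in octave 6
Result = D#6


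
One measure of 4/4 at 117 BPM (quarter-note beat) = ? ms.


Quarter-note beat duration = 60000 / 117 ms
Beats per measure (4/4) = 4
One measure = 4 × 60000 / 117 = 240000 / 117 ms
= 2051.3 ms


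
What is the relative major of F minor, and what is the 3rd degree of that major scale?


Solution.
The relative major shares the key signature and is a minor 3rd above the minor tonic
A minor 3rd above F is Ab
→ relative major of F minor is Ab major
Ab major scale: Ab Bb C Db Eb F G
= Ab major; 3rd degree = C


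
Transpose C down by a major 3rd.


Reasoning:
major 3rd: 3 letter names, 4 semitones
Letter: C - 2 → A
Pitch: C - 4 semitones, spelled as an A → Ab
= Ab


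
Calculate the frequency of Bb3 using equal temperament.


Let's work it out.
f = 440 × 2^(n/12) where n = semitones from A4
Bb3: -11 semitones from A4
f = 440 × 2^(-11/12)
f = 233.08 Hz


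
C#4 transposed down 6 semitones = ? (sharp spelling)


Reasoning:
C#4: chromatic position 1 in octave 4 → absolute = 4×12 + 1 = 49
Transpose down 6: 49 - 6 = 43
43 = 3×12 + 7 → G in octave 3
Result = G3


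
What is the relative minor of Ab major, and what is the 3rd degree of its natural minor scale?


Reasoning:
The relative minor shares the major's key signature and starts on its 6th degree
6th degree = a major 6th above the tonic; a major 6th above Ab is F
→ relative minor of Ab major is F minor
F natural minor scale: F G Ab Bb C Db Eb
= F minor; 3rd degree = Ab


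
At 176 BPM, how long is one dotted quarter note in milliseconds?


Solution.
One quarter-note beat = 60000 / BPM = 60000 / 176 ms
Dotted quarter note = 3/2 × quarter note
Duration = 3/2 × 60000 / 176 = 90000 / 176
= 511.4 ms


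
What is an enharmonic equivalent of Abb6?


Working:
Enharmonic notes sound the same pitch but are spelled with different letter names
Abb and G name the same pitch class
= G6


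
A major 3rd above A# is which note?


A 3rd spans 3 letter names, so from A we land on C
A major 3rd = 4 semitones above A#
Spell C at that pitch: C##
= C##


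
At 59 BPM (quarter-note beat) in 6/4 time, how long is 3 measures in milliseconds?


Quarter-note beat duration = 60000 / 59 ms
Beats per measure (6/4) = 6
One measure = 6 × 60000 / 59 = 360000 / 59 ms
3 measures = 3 × 360000 / 59 = 1080000 / 59
= 18305.1 ms


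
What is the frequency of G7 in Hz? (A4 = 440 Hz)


Step by step:
f = 440 × 2^(n/12) where n = semitones from A4
G7: 34 semitones from A4
f = 440 × 2^(34/12)
f = 3135.96 Hz


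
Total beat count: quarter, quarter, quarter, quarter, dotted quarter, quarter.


Step by step:
Beat values:
  quarter = 1 beat
  quarter = 1 beat
  quarter = 1 beat
  quarter = 1 beat
  dotted quarter = 1.5 beats
  quarter = 1 beat
Sum = 1 + 1 + 1 + 1 + 1.5 + 1
= 6.5 beats


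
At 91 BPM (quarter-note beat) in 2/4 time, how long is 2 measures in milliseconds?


Quarter-note beat duration = 60000 / 91 ms
Beats per measure (2/4) = 2
One measure = 2 × 60000 / 91 = 120000 / 91 ms
2 measures = 2 × 120000 / 91 = 240000 / 91
= 2637.4 ms


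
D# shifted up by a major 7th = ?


Let's work it out.
major 7th: 7 letter names, 11 semitones
Letter: D + 6 → C
Pitch: D# + 11 semitones, spelled as a C → C##
= C##


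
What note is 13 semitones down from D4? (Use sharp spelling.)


Step by step:
D4: chromatic position 2 in octave 4 → absolute = 4×12 + 2 = 50
Transpose down 13: 50 - 13 = 37
37 = 3×12 + 1 → C# in octave 3
Result = C#3


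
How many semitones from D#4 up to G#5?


Reasoning:
Absolute semitone position = octave×12 + chromatic position
D#4: 4×12 + 3 = 51
G#5: 5×12 + 8 = 68
Difference = 68 - 51 = 17
= 17 semitones


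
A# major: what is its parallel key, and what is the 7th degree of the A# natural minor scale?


Parallel keys share the same tonic but differ in mode
A# major → parallel is A# minor
A# natural minor scale: A# B# C# D# E# F# G#
= A# minor; 7th degree = G#


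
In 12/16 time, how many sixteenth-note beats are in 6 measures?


Solution.
Time signature 12/16: the bottom number 16 means the sixteenth note gets one count
The top number 12 means 12 sixteenth-note beats per measure
Total = 12 × 6 measures
= 72 sixteenth-note beats


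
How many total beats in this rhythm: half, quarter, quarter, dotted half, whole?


Step by step:
Beat values:
  half = 2 beats
  quarter = 1 beat
  quarter = 1 beat
  dotted half = 3 beats
  whole = 4 beats
Sum = 2 + 1 + 1 + 3 + 4
= 11 beats


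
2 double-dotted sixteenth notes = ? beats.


Reasoning:
Base sixteenth note = 1/4 beats
Dot 1 adds half the previous value: +1/8
Dot 2 adds half the previous value: +1/16
One double-dotted sixteenth = 1/4 + 1/8 + 1/16 = 7/16
2 of them = 2 × 7/16 = 7/8
= 7/8 beats


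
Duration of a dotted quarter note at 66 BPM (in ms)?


One quarter-note beat = 60000 / BPM = 60000 / 66 ms
Dotted quarter note = 3/2 × quarter note
Duration = 3/2 × 60000 / 66 = 90000 / 66
= 1363.6 ms


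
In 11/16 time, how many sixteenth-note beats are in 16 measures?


Solution.
Time signature 11/16: the bottom number 16 means the sixteenth note gets one count
The top number 11 means 11 sixteenth-note beats per measure
Total = 11 × 16 measures
= 176 sixteenth-note beats


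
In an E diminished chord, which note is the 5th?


Diminished triad = root + minor 3rd (3 semitones) + diminished 5th (6 semitones)
A triad on E stacks thirds, so the chord tones use letter names E-G-B
Root: E
Minor 3rd above E: G
Diminished 5th above E: Bb
The 5th = Bb


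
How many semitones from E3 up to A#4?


Absolute semitone position = octave×12 + chromatic position
E3: 3×12 + 4 = 40
A#4: 4×12 + 10 = 58
Difference = 58 - 40 = 18
= 18 semitones


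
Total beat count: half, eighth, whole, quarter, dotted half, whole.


Beat values:
  half = 2 beats
  eighth = 0.5 beats
  whole = 4 beats
  quarter = 1 beat
  dotted half = 3 beats
  whole = 4 beats
Sum = 2 + 0.5 + 4 + 1 + 3 + 4
= 14.5 beats


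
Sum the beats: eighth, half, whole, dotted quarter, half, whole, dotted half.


Working:
Beat values:
  eighth = 0.5 beats
  half = 2 beats
  whole = 4 beats
  dotted quarter = 1.5 beats
  half = 2 beats
  whole = 4 beats
  dotted half = 3 beats
Sum = 0.5 + 2 + 4 + 1.5 + 2 + 4 + 3
= 17 beats


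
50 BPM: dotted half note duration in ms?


Step by step:
One quarter-note beat = 60000 / BPM = 60000 / 50 ms
Dotted half note = 3 × quarter note
Duration = 3 × 60000 / 50 = 180000 / 50
= 3600.0 ms


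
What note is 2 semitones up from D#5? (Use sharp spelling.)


D#5: chromatic position 3 in octave 5 → absolute = 5×12 + 3 = 63
Transpose up 2: 63 + 2 = 65
65 = 5×12 + 5 → F in octave 5
Result = F5


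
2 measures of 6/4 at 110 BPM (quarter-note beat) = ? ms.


Working:
Quarter-note beat duration = 60000 / 110 ms
Beats per measure (6/4) = 6
One measure = 6 × 60000 / 110 = 360000 / 110 ms
2 measures = 2 × 360000 / 110 = 720000 / 110
= 6545.5 ms


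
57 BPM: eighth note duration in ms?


One quarter-note beat = 60000 / BPM = 60000 / 57 ms
Eighth note = 1/2 × quarter note
Duration = 1/2 × 60000 / 57 = 30000 / 57
= 526.3 ms


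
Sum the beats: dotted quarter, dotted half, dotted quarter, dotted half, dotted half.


Beat values:
  dotted quarter = 1.5 beats
  dotted half = 3 beats
  dotted quarter = 1.5 beats
  dotted half = 3 beats
  dotted half = 3 beats
Sum = 1.5 + 3 + 1.5 + 3 + 3
= 12 beats


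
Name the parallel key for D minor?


Solution.
Parallel keys share the same tonic but differ in mode
D minor → parallel is D major
= D major


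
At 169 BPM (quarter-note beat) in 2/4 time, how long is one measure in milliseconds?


Quarter-note beat duration = 60000 / 169 ms
Beats per measure (2/4) = 2
One measure = 2 × 60000 / 169 = 120000 / 169 ms
= 710.1 ms


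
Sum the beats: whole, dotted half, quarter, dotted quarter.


Solution.
Beat values:
  whole = 4 beats
  dotted half = 3 beats
  quarter = 1 beat
  dotted quarter = 1.5 beats
Sum = 4 + 3 + 1 + 1.5
= 9.5 beats


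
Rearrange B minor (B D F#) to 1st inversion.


Let's work it out.
Root position: B D F#
1st inversion: move root up an octave
Bass note: D
Notes (bottom to top) = D F# B


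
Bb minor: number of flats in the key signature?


Working:
Flat minor keys: A(0), D(1), G(2), C(3), F(4), Bb(5), Eb(6), Ab(7)
Bb minor has 5 flats
Order of flats: Bb Eb Ab Db Gb Cb Fb → first 5: Bb, Eb, Ab, Db, Gb
= 5 flats


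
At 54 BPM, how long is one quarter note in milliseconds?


Solution.
One quarter-note beat = 60000 / BPM = 60000 / 54 ms
Duration = 60000 / 54
= 1111.1 ms


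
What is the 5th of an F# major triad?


Solution.
Major triad = root + major 3rd (4 semitones) + perfect 5th (7 semitones)
A triad on F# stacks thirds, so the chord tones use letter names F-A-C
Root: F#
Major 3rd above F#: A#
Perfect 5th above F#: C#
The 5th = C#


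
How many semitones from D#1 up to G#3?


Let's work it out.
Absolute semitone position = octave×12 + chromatic position
D#1: 1×12 + 3 = 15
G#3: 3×12 + 8 = 44
Difference = 44 - 15 = 29
= 29 semitones


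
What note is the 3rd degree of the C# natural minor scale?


Natural minor scale pattern: W-H-W-W-H-W-W (2-1-2-2-1-2-2 semitones)
Starting from C#:
  C# + 2 semitones → D#
  D# + 1 semitone → E
  E + 2 semitones → F#
  F# + 2 semitones → G#
  G# + 1 semitone → A
  A + 2 semitones → B
  B + 2 semitones → C#
Scale: C# D# E F# G# A B
Degree 3 = E


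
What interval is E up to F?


Solution.
Letter names: E → F spans 2 letter names → a 2nd
Semitones: E → F = 1 half-step
A 2nd of 1 semitone is a minor 2nd
= minor 2nd


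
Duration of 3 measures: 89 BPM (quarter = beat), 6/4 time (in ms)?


Step by step:
Quarter-note beat duration = 60000 / 89 ms
Beats per measure (6/4) = 6
One measure = 6 × 60000 / 89 = 360000 / 89 ms
3 measures = 3 × 360000 / 89 = 1080000 / 89
= 12134.8 ms


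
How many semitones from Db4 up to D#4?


Absolute semitone position = octave×12 + chromatic position
Db4: 4×12 + 1 = 49
D#4: 4×12 + 3 = 51
Difference = 51 - 49 = 2
= 2 semitones


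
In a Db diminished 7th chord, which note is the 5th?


Step by step:
Diminished 7th chord = root + minor 3rd + diminished 5th + diminished 7th
Seventh chords stack in thirds, so the letter names are D-F-A-C
Root: Db
Minor 3rd above Db: Fb
Diminished 5th above Db: Abb
Diminished 7th above Db: Cbb
The 5th = Abb


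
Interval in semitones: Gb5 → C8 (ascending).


Let's work it out.
Absolute semitone position = octave×12 + chromatic position
Gb5: 5×12 + 6 = 66
C8: 8×12 + 0 = 96
Difference = 96 - 66 = 30
= 30 semitones


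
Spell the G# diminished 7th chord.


Step by step:
Diminished 7th chord = root + minor 3rd + diminished 5th + diminished 7th
Seventh chords stack in thirds, so the letter names are G-B-D-F
Root: G#
Minor 3rd above G#: B
Diminished 5th above G#: D
Diminished 7th above G#: F
Chord = G# B D F


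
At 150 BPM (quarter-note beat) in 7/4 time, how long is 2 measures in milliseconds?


Let's work it out.
Quarter-note beat duration = 60000 / 150 ms
Beats per measure (7/4) = 7
One measure = 7 × 60000 / 150 = 420000 / 150 ms
2 measures = 2 × 420000 / 150 = 840000 / 150
= 5600.0 ms


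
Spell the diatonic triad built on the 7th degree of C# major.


Solution.
C# major scale: C# D# E# F# G# A# B#
Diatonic triad on degree 7 stacks scale notes 7, 2, 4: B# D# F#
B#→D# = 3 semitones; B#→F# = 6 semitones → diminished triad
= B# D# F# (diminished)


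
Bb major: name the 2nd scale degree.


Reasoning:
Major scale pattern: W-W-H-W-W-W-H (2-2-1-2-2-2-1 semitones)
Starting from Bb:
  Bb + 2 semitones → C
  C + 2 semitones → D
  D + 1 semitone → Eb
  Eb + 2 semitones → F
  F + 2 semitones → G
  G + 2 semitones → A
  A + 1 semitone → Bb
Scale: Bb C D Eb F G A
Degree 2 = C


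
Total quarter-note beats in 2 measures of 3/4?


Reasoning:
Time signature 3/4: the bottom number 4 means the quarter note gets one count
The top number 3 means 3 quarter-note beats per measure
Total = 3 × 2 measures
= 6 quarter-note beats


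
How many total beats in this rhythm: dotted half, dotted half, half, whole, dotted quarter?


Step by step:
Beat values:
  dotted half = 3 beats
  dotted half = 3 beats
  half = 2 beats
  whole = 4 beats
  dotted quarter = 1.5 beats
Sum = 3 + 3 + 2 + 4 + 1.5
= 13.5 beats


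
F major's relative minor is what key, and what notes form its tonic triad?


Working:
The relative minor shares the major's key signature and starts on its 6th degree
6th degree = a major 6th above the tonic; a major 6th above F is D
→ relative minor of F major is D minor
Tonic triad of D minor = root + minor 3rd + perfect 5th = D F A
= D minor; triad = D F A


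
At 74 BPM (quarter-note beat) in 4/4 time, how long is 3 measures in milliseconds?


Reasoning:
Quarter-note beat duration = 60000 / 74 ms
Beats per measure (4/4) = 4
One measure = 4 × 60000 / 74 = 240000 / 74 ms
3 measures = 3 × 240000 / 74 = 720000 / 74
= 9729.7 ms


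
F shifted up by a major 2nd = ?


Reasoning:
major 2nd: 2 letter names, 2 semitones
Letter: F + 1 → G
Pitch: F + 2 semitones, spelled as a G → G
= G


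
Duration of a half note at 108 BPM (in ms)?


Solution.
One quarter-note beat = 60000 / BPM = 60000 / 108 ms
Half note = 2 × quarter note
Duration = 2 × 60000 / 108 = 120000 / 108
= 1111.1 ms


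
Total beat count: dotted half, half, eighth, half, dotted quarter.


Working:
Beat values:
  dotted half = 3 beats
  half = 2 beats
  eighth = 0.5 beats
  half = 2 beats
  dotted quarter = 1.5 beats
Sum = 3 + 2 + 0.5 + 2 + 1.5
= 9 beats


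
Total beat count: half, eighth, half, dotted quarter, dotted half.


Let's work it out.
Beat values:
  half = 2 beats
  eighth = 0.5 beats
  half = 2 beats
  dotted quarter = 1.5 beats
  dotted half = 3 beats
Sum = 2 + 0.5 + 2 + 1.5 + 3
= 9 beats


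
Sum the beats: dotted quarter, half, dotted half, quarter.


Reasoning:
Beat values:
  dotted quarter = 1.5 beats
  half = 2 beats
  dotted half = 3 beats
  quarter = 1 beat
Sum = 1.5 + 2 + 3 + 1
= 7.5 beats


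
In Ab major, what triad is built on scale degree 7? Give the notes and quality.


Working:
Ab major scale: Ab Bb C Db Eb F G
Diatonic triad on degree 7 stacks scale notes 7, 2, 4: G Bb Db
G→Bb = 3 semitones; G→Db = 6 semitones → diminished triad
= G Bb Db (diminished)


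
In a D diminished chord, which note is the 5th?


Solution.
Diminished triad = root + minor 3rd (3 semitones) + diminished 5th (6 semitones)
A triad on D stacks thirds, so the chord tones use letter names D-F-A
Root: D
Minor 3rd above D: F
Diminished 5th above D: Ab
The 5th = Ab


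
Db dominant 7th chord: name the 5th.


Dominant 7th chord = root + major 3rd + perfect 5th + minor 7th
Seventh chords stack in thirds, so the letter names are D-F-A-C
Root: Db
Major 3rd above Db: F
Perfect 5th above Db: Ab
Minor 7th above Db: Cb
The 5th = Ab


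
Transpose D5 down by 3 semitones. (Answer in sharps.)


Reasoning:
D5: chromatic position 2 in octave 5 → absolute = 5×12 + 2 = 62
Transpose down 3: 62 - 3 = 59
59 = 4×12 + 11 → B in octave 4
Result = B4


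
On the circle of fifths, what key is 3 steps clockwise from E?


Reasoning:
Each clockwise step on the circle of fifths moves up a perfect 5th
From E: E → B → F#/Gb → Db
= Db


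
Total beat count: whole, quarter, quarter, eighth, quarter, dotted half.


Beat values:
  whole = 4 beats
  quarter = 1 beat
  quarter = 1 beat
  eighth = 0.5 beats
  quarter = 1 beat
  dotted half = 3 beats
Sum = 4 + 1 + 1 + 0.5 + 1 + 3
= 10.5 beats


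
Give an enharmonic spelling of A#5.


Enharmonic notes sound the same pitch but are spelled with different letter names
A# and Bb name the same pitch class
= Bb5


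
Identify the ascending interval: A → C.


Solution.
Letter names: A → C spans 3 letter names → a 3rd
Semitones: A → C = 3 half-steps
A 3rd of 3 semitones is a minor 3rd
= minor 3rd


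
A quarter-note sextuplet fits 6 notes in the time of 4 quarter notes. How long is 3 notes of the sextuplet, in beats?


Step by step:
Sextuplet: 6 notes occupy the space of 4 quarter notes
Space = 4 × 1 = 4 beats
Each sextuplet note = 4 / 6 = 2/3 beats
3 notes = 3 × 2/3 = 2
= 2 beats


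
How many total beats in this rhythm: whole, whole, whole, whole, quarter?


Solution.
Beat values:
  whole = 4 beats
  whole = 4 beats
  whole = 4 beats
  whole = 4 beats
  quarter = 1 beat
Sum = 4 + 4 + 4 + 4 + 1
= 17 beats


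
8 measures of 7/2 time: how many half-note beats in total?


Reasoning:
Time signature 7/2: the bottom number 2 means the half note gets one count
The top number 7 means 7 half-note beats per measure
Total = 7 × 8 measures
= 56 half-note beats


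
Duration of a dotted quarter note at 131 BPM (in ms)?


One quarter-note beat = 60000 / BPM = 60000 / 131 ms
Dotted quarter note = 3/2 × quarter note
Duration = 3/2 × 60000 / 131 = 90000 / 131
= 687.0 ms


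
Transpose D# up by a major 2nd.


major 2nd: 2 letter names, 2 semitones
Letter: D + 1 → E
Pitch: D# + 2 semitones, spelled as an E → E#
= E#


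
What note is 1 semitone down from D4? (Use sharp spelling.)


Solution.
D4: chromatic position 2 in octave 4 → absolute = 4×12 + 2 = 50
Transpose down 1: 50 - 1 = 49
49 = 4×12 + 1 → C# in octave 4
Result = C#4


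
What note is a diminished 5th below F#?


A 5th spans 5 letter names, so from F we land on B
A diminished 5th = 6 semitones below F#
Spell B at that pitch: B#
= B#


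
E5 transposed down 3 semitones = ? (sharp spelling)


Working:
E5: chromatic position 4 in octave 5 → absolute = 5×12 + 4 = 64
Transpose down 3: 64 - 3 = 61
61 = 5×12 + 1 → C# in octave 5
Result = C#5


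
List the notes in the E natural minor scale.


Step by step:
Natural minor scale pattern: W-H-W-W-H-W-W (2-1-2-2-1-2-2 semitones)
Starting from E:
  E + 2 semitones → F#
  F# + 1 semitone → G
  G + 2 semitones → A
  A + 2 semitones → B
  B + 1 semitone → C
  C + 2 semitones → D
  D + 2 semitones → E
Scale = E F# G A B C D


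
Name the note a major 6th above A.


A 6th spans 6 letter names, so from A we land on F
A major 6th = 9 semitones above A
Spell F at that pitch: F#
= F#


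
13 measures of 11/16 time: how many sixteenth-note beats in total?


Let's work it out.
Time signature 11/16: the bottom number 16 means the sixteenth note gets one count
The top number 11 means 11 sixteenth-note beats per measure
Total = 11 × 13 measures
= 143 sixteenth-note beats
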